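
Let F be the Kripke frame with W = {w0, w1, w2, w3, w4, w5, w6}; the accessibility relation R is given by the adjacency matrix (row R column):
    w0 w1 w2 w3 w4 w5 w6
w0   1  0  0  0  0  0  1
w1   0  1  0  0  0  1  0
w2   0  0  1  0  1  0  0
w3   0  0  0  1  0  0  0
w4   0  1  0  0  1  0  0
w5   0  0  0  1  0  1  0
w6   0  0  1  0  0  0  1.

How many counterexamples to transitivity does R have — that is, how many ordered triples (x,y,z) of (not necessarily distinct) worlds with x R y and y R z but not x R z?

Enumerating: (w0,w6,w2), (w1,w5,w3), (w2,w4,w1), (w4,w1,w5), (w6,w2,w4).

5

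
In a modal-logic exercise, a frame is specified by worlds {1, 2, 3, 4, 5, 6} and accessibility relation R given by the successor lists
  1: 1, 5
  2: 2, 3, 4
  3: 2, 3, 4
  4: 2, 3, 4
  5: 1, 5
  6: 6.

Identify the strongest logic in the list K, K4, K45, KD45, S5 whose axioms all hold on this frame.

S5

Transitive (axiom 4): yes — every two-step R-path is closed by a direct edge.
Euclidean (axiom 5): yes — any two successors of a common world are R-related.
Serial (axiom D): yes — every world has a successor (e.g. 1 R 1).
Reflexive (axiom T): yes — every world is R-related to itself.
So F validates K, K4, K45, KD45, S5. The strongest is S5.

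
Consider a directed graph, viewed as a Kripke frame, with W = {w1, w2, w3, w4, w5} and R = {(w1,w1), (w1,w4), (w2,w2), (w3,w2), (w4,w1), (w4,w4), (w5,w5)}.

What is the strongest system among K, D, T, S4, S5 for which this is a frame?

Serial (axiom D): yes — every world has a successor (e.g. w1 R w1).
Reflexive (axiom T): no — w3 is not related to itself.
Transitive (axiom 4): yes — every two-step R-path is closed by a direct edge.
Euclidean (axiom 5): yes — any two successors of a common world are R-related.
So F validates K, D; T would additionally require R to be reflexive. The strongest is D.

D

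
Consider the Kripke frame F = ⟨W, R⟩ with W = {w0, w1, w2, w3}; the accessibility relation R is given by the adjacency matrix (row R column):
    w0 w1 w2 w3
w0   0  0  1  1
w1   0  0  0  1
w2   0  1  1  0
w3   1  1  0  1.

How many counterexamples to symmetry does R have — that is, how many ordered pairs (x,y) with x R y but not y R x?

2

Enumerating: (w0,w2), (w2,w1).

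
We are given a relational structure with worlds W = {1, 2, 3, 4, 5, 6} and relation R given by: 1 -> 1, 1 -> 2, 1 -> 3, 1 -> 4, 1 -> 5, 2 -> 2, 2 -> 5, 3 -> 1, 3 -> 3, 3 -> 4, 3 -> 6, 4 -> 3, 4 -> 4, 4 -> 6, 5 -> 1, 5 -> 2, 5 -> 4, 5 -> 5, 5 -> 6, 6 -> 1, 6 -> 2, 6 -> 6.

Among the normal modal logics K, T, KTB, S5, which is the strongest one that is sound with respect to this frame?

T

Reflexive (axiom T): yes — every world is R-related to itself.
Symmetric (axiom B): no — 1 R 2 but not 2 R 1.
Euclidean (axiom 5): no — 1 R 2 and 1 R 3, but not 2 R 3.
So F validates K, T; KTB would additionally require R to be symmetric. The strongest is T.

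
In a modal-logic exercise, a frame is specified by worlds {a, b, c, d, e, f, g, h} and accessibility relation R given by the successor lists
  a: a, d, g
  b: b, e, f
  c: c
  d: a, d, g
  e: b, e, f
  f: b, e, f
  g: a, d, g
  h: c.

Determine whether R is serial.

Yes

Serial: yes — every world has a successor (e.g. a R a).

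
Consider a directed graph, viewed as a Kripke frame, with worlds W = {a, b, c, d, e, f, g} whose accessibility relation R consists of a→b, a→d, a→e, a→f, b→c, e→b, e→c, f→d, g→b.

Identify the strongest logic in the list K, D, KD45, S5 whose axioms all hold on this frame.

Serial (axiom D): no — c has no R-successor.
Euclidean (axiom 5): no — a R b and a R d, but not b R d.
Transitive (axiom 4): no — a R b and b R c, but not a R c.
Reflexive (axiom T): no — a is not related to itself.
So F validates K; D would additionally require R to be serial. The strongest is K.

K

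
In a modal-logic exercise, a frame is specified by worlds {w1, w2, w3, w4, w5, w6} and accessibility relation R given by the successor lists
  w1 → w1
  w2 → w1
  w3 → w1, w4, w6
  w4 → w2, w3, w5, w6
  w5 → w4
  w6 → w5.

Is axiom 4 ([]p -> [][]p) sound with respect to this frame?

No

Axiom 4 corresponds to the accessibility relation being transitive.
Transitive: no — w3 R w4 and w4 R w2, but not w3 R w2.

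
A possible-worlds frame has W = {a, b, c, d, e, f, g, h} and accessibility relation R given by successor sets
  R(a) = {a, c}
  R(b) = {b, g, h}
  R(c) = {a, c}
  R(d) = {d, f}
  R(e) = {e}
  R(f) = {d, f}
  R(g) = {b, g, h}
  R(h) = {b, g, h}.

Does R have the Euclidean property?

Euclidean: yes — any two successors of a common world are R-related.

Yes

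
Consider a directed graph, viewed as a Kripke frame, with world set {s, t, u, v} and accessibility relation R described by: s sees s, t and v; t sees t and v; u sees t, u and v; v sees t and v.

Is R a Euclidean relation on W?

Euclidean: no — s R t and s R s, but not t R s.

No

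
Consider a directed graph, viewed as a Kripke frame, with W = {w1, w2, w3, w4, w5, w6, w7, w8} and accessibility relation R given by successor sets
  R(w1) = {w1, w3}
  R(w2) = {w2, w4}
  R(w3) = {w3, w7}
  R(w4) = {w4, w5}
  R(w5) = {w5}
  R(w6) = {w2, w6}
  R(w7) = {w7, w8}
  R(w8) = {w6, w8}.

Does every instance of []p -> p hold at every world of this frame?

The schema T characterises exactly the reflexive frames.
Reflexive: yes — every world is R-related to itself.

Yes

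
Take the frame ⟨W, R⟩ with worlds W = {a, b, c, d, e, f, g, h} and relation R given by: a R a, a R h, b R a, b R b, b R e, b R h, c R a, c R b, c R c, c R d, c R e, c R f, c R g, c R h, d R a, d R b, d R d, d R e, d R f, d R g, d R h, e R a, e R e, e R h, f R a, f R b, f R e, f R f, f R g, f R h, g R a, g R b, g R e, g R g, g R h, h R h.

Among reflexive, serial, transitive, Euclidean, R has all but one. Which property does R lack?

Reflexive: yes — every world is R-related to itself.
Serial: yes — every world has a successor (e.g. a R a).
Transitive: yes — every two-step R-path is closed by a direct edge.
Euclidean: no — b R a and b R e, but not a R e.
Only Euclidean fails.

Euclidean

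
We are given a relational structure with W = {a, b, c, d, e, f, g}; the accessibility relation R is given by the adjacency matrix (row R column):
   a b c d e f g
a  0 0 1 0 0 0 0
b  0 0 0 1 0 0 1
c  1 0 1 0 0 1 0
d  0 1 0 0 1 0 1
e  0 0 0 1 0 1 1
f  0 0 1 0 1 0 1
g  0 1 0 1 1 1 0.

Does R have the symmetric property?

Yes

Symmetric: yes — every pair in R has its reverse in R.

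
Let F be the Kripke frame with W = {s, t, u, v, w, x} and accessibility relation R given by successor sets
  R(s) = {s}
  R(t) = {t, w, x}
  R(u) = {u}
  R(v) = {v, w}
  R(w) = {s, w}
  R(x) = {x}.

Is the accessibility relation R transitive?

Transitive: no — t R w and w R s, but not t R s.

No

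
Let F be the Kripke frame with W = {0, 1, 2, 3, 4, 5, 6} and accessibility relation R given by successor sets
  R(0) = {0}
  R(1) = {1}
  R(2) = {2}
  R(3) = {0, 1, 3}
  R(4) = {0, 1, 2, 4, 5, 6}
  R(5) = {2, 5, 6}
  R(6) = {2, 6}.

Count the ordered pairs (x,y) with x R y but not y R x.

10

Enumerating: (3,0), (3,1), (4,0), (4,1), (4,2), (4,5), (4,6), (5,2), (5,6), (6,2).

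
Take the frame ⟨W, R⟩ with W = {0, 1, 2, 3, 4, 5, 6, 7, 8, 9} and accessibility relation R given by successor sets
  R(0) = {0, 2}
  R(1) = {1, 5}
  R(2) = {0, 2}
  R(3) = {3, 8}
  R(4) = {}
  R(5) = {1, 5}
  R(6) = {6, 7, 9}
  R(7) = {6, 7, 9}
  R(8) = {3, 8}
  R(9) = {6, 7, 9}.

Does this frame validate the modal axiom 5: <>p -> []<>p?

Yes

By correspondence theory, 5 is valid on a frame iff R is Euclidean.
Euclidean: yes — any two successors of a common world are R-related.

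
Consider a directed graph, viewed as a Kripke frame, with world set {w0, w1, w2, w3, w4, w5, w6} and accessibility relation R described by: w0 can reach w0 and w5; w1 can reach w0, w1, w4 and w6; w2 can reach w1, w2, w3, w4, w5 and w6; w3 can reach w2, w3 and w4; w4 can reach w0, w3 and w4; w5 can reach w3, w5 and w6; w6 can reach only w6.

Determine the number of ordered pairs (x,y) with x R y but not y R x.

11

Enumerating: (w0,w5), (w1,w0), (w1,w4), (w1,w6), (w2,w1), (w2,w4), (w2,w5), (w2,w6), (w4,w0), (w5,w3), (w5,w6).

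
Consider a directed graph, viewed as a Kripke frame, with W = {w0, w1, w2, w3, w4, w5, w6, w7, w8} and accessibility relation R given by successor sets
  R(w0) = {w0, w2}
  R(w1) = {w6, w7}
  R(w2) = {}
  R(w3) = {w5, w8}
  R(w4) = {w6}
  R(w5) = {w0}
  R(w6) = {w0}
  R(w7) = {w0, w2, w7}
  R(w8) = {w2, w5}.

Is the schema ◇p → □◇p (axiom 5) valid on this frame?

By correspondence theory, 5 is valid on a frame iff R is Euclidean.
Euclidean: no — w1 R w6 and w1 R w7, but not w6 R w7.

No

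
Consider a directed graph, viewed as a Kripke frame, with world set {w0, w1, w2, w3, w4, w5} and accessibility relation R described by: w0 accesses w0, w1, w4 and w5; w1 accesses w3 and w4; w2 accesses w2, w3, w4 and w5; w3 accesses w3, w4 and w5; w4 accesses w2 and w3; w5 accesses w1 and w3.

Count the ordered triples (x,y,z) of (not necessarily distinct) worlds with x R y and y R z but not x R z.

16

Enumerating: (w0,w1,w3), (w0,w4,w2), (w0,w4,w3), (w0,w5,w3), (w1,w3,w5), (w1,w4,w2), (w2,w5,w1), (w3,w4,w2), (w3,w5,w1), (w4,w2,w4), (w4,w2,w5), (w4,w3,w4), (w4,w3,w5), (w5,w1,w4), (w5,w3,w4), (w5,w3,w5).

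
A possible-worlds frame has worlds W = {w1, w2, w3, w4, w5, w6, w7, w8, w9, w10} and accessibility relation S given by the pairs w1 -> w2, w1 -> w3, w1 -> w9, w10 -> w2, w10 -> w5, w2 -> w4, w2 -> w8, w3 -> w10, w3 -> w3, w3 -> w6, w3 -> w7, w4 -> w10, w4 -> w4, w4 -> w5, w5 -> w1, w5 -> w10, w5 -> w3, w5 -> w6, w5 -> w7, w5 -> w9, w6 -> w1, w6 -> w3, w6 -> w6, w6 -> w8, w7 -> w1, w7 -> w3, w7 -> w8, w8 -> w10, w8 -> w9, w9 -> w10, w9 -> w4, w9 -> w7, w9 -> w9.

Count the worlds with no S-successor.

0

S is serial; there are no such worlds.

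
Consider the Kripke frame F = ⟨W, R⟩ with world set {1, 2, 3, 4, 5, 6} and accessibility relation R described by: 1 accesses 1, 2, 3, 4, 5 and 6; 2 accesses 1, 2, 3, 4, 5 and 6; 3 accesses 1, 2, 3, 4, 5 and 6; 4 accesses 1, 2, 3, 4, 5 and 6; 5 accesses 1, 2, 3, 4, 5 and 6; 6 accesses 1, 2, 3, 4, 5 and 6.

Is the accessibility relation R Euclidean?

Euclidean: yes — any two successors of a common world are R-related.

Yes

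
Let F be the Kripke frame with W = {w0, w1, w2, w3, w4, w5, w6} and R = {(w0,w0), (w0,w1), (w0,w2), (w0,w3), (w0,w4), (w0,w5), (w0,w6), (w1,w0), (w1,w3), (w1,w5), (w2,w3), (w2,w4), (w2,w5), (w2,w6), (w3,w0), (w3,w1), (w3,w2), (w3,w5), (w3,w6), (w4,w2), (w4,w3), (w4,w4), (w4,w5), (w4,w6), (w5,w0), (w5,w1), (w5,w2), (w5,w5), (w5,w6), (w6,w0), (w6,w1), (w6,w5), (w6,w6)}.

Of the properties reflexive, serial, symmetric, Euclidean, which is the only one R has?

Reflexive: no — w1 is not related to itself.
Serial: yes — every world has a successor (e.g. w0 R w0).
Symmetric: no — w0 R w2 but not w2 R w0.
Euclidean: no — w0 R w1 and w0 R w2, but not w1 R w2.
Only serial holds.

serial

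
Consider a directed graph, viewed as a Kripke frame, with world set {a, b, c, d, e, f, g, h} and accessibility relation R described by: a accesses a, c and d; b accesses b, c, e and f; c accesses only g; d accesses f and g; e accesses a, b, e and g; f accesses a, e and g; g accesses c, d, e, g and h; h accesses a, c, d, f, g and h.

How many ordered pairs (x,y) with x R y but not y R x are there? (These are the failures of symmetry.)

13

Enumerating: (a,c), (a,d), (b,c), (b,f), (d,f), (e,a), (f,a), (f,e), (f,g), (h,a), (h,c), (h,d), (h,f).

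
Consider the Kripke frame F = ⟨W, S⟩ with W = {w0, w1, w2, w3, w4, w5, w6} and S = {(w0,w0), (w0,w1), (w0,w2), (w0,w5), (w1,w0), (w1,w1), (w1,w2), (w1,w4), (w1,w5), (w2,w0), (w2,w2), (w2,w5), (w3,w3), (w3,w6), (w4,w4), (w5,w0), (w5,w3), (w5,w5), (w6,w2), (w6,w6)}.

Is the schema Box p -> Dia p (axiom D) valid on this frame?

Axiom D corresponds to the accessibility relation being serial.
Serial: yes — every world has a successor (e.g. w0 S w0).

Yes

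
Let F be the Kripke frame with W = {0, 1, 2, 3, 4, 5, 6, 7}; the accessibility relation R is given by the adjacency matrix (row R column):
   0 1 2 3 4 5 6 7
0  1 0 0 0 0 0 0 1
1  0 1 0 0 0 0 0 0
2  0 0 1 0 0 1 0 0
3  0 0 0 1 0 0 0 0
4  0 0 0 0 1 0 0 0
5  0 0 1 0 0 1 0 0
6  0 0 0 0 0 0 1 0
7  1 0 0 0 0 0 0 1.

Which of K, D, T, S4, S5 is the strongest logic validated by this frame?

Serial (axiom D): yes — every world has a successor (e.g. 0 R 0).
Reflexive (axiom T): yes — every world is R-related to itself.
Transitive (axiom 4): yes — every two-step R-path is closed by a direct edge.
Euclidean (axiom 5): yes — any two successors of a common world are R-related.
So F validates K, D, T, S4, S5. The strongest is S5.

S5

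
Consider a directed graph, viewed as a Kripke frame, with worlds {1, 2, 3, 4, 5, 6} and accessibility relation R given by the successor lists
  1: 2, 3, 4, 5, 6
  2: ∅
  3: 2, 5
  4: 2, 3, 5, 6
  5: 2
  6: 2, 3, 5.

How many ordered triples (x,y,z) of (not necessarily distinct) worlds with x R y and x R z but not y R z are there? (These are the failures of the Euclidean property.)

35

Enumerating: (1,2,2), (1,2,3), (1,2,4), (1,2,5), (1,2,6), (1,3,3), (1,3,4), (1,3,6), (1,4,4), (1,5,3), (1,5,4), (1,5,5), … and 23 more.
Total: 35.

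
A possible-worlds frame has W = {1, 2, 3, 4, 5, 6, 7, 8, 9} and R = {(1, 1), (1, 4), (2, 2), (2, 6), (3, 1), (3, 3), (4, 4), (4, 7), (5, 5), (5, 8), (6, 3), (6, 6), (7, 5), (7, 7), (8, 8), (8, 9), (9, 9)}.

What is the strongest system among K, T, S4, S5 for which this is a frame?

Reflexive (axiom T): yes — every world is R-related to itself.
Transitive (axiom 4): no — 1 R 4 and 4 R 7, but not 1 R 7.
Euclidean (axiom 5): no — 1 R 4 and 1 R 1, but not 4 R 1.
So F validates K, T; S4 would additionally require R to be transitive. The strongest is T.

T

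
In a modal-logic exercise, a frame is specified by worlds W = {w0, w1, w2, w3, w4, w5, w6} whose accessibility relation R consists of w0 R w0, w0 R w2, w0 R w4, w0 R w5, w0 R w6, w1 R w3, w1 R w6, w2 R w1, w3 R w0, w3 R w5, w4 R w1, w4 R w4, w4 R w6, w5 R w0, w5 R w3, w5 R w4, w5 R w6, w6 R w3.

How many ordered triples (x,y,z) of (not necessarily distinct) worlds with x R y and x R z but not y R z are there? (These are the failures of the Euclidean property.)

Enumerating: (w0,w2,w0), (w0,w2,w2), (w0,w2,w4), (w0,w2,w5), (w0,w2,w6), (w0,w4,w0), (w0,w4,w2), (w0,w4,w5), (w0,w5,w2), (w0,w5,w5), (w0,w6,w0), (w0,w6,w2), … and 23 more.
Total: 35.

35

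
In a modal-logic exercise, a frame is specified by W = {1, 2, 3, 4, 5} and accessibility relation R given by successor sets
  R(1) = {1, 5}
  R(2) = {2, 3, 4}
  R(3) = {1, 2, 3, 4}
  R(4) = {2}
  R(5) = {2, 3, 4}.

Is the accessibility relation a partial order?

No

Reflexive: no — 4 is not related to itself.
Transitive: no — 1 R 5 and 5 R 2, but not 1 R 2.
Antisymmetric: no — 2 R 3 and 3 R 2 with 2 ≠ 3.
So R is not a partial order.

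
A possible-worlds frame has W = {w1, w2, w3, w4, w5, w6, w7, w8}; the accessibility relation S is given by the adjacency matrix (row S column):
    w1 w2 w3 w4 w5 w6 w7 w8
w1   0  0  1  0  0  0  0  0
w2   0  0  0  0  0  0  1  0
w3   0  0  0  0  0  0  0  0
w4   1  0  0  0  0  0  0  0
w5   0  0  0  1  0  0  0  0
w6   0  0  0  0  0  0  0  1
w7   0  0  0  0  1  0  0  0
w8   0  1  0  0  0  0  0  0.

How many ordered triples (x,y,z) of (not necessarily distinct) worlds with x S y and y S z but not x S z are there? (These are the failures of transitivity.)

Enumerating: (w2,w7,w5), (w4,w1,w3), (w5,w4,w1), (w6,w8,w2), (w7,w5,w4), (w8,w2,w7).

6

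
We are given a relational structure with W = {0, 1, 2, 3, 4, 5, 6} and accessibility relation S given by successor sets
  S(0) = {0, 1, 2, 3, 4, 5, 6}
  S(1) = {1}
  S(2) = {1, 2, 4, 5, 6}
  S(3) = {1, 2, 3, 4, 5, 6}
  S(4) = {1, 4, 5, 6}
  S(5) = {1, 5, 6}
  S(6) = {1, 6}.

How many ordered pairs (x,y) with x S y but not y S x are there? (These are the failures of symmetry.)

Enumerating: (0,1), (0,2), (0,3), (0,4), (0,5), (0,6), (2,1), (2,4), (2,5), (2,6), (3,1), (3,2), … and 9 more.
Total: 21.

21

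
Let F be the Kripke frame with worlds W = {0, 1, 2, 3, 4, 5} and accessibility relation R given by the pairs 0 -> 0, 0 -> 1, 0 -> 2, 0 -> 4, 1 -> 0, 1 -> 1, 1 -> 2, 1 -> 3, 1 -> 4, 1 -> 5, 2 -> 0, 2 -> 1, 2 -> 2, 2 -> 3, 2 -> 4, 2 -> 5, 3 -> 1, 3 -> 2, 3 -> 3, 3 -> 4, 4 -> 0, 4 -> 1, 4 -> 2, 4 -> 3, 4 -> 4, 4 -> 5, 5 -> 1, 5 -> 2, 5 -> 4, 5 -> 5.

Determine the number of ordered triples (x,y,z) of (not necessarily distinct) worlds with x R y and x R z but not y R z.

18

Enumerating: (1,0,3), (1,0,5), (1,3,0), (1,3,5), (1,5,0), (1,5,3), (2,0,3), (2,0,5), (2,3,0), (2,3,5), (2,5,0), (2,5,3), (4,0,3), (4,0,5), (4,3,0), (4,3,5), (4,5,0), (4,5,3).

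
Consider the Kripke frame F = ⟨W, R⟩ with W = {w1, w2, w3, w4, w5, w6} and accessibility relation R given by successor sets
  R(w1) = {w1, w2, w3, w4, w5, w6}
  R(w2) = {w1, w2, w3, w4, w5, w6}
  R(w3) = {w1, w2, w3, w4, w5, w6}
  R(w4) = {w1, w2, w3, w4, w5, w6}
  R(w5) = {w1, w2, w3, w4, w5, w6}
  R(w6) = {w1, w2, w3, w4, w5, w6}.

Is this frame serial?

Yes

Serial: yes — every world has a successor (e.g. w1 R w1).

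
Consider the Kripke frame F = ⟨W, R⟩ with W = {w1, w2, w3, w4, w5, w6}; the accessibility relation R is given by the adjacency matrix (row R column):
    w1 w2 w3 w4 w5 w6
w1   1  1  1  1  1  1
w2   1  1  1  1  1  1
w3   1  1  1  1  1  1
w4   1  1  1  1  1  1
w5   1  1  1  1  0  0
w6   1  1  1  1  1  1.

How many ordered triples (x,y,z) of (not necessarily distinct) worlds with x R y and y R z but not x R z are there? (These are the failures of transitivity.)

8

Enumerating: (w5,w1,w5), (w5,w1,w6), (w5,w2,w5), (w5,w2,w6), (w5,w3,w5), (w5,w3,w6), (w5,w4,w5), (w5,w4,w6).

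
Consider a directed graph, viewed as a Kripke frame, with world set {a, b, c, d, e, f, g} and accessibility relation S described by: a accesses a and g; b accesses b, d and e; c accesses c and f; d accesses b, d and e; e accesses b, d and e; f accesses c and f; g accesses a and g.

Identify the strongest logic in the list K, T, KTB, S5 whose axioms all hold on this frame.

Reflexive (axiom T): yes — every world is S-related to itself.
Symmetric (axiom B): yes — every pair in S has its reverse in S.
Euclidean (axiom 5): yes — any two successors of a common world are S-related.
So F validates K, T, KTB, S5. The strongest is S5.

S5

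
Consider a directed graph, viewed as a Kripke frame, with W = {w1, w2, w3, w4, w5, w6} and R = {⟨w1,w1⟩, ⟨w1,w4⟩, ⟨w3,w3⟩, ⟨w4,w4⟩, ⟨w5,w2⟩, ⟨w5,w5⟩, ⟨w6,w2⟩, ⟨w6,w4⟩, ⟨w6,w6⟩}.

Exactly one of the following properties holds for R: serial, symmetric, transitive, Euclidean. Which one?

transitive

Serial: no — w2 has no R-successor.
Symmetric: no — w1 R w4 but not w4 R w1.
Transitive: yes — every two-step R-path is closed by a direct edge.
Euclidean: no — w6 R w2 and w6 R w4, but not w2 R w4.
Only transitive holds.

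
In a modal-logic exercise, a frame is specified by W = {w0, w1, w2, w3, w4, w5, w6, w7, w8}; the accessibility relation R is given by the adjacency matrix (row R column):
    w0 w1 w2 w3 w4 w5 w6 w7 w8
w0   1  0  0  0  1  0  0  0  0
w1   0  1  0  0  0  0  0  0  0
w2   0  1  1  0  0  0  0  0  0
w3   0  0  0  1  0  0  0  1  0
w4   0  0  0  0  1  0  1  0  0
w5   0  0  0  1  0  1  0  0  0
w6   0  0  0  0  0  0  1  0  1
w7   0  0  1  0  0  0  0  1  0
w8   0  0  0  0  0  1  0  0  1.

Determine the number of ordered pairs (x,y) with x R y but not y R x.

Enumerating: (w0,w4), (w2,w1), (w3,w7), (w4,w6), (w5,w3), (w6,w8), (w7,w2), (w8,w5).

8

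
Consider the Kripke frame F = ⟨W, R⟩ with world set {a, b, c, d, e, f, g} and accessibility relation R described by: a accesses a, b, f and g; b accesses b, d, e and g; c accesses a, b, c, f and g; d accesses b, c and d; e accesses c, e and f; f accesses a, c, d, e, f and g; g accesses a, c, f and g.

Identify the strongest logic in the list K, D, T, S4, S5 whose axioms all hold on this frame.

Serial (axiom D): yes — every world has a successor (e.g. a R a).
Reflexive (axiom T): yes — every world is R-related to itself.
Transitive (axiom 4): no — a R b and b R d, but not a R d.
Euclidean (axiom 5): no — a R b and a R f, but not b R f.
So F validates K, D, T; S4 would additionally require R to be transitive. The strongest is T.

T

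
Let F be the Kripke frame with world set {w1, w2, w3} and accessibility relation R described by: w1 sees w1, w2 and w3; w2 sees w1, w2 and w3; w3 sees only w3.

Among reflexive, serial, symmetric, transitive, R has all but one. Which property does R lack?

Reflexive: yes — every world is R-related to itself.
Serial: yes — every world has a successor (e.g. w1 R w1).
Symmetric: no — w1 R w3 but not w3 R w1.
Transitive: yes — every two-step R-path is closed by a direct edge.
Only symmetric fails.

symmetric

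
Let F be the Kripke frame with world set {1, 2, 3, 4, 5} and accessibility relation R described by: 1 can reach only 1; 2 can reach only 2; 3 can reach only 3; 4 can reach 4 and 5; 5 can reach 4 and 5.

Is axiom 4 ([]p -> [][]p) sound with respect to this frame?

Axiom 4 corresponds to the accessibility relation being transitive.
Transitive: yes — every two-step R-path is closed by a direct edge.

Yes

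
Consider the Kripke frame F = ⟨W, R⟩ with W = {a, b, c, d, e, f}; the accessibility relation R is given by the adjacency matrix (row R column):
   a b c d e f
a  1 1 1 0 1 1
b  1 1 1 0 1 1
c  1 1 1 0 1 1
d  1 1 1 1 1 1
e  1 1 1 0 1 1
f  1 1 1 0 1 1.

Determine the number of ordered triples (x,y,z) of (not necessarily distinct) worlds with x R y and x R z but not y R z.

5

Enumerating: (d,a,d), (d,b,d), (d,c,d), (d,e,d), (d,f,d).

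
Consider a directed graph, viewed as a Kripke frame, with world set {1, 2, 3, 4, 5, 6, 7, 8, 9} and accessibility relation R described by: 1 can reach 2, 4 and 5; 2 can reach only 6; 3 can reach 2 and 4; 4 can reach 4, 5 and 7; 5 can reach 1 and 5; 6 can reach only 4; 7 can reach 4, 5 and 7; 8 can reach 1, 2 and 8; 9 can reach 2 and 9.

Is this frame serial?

Serial: yes — every world has a successor (e.g. 1 R 2).

Yes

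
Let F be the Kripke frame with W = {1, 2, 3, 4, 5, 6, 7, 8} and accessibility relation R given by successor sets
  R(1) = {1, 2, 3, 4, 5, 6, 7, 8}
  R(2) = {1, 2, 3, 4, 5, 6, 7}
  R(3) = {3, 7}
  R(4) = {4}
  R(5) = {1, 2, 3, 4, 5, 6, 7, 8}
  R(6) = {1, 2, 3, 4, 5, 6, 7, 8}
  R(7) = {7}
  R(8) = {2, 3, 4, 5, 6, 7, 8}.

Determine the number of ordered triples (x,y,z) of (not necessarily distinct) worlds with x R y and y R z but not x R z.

Enumerating: (2,1,8), (2,5,8), (2,6,8), (8,2,1), (8,5,1), (8,6,1).

6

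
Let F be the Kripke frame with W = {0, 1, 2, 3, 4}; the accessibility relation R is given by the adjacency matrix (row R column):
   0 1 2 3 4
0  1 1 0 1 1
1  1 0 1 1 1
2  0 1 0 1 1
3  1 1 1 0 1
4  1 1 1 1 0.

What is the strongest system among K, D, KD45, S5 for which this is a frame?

Serial (axiom D): yes — every world has a successor (e.g. 0 R 0).
Euclidean (axiom 5): no — 1 R 0 and 1 R 2, but not 0 R 2.
Transitive (axiom 4): no — 0 R 1 and 1 R 2, but not 0 R 2.
Reflexive (axiom T): no — 1 is not related to itself.
So F validates K, D; KD45 would additionally require R to be Euclidean and transitive. The strongest is D.

D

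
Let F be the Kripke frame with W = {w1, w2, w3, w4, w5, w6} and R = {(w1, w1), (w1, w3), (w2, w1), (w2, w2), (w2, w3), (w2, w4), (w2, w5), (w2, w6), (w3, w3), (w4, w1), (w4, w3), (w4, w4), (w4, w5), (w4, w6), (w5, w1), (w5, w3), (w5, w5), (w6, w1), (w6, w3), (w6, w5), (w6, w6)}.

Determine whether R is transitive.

Transitive: yes — every two-step R-path is closed by a direct edge.

Yes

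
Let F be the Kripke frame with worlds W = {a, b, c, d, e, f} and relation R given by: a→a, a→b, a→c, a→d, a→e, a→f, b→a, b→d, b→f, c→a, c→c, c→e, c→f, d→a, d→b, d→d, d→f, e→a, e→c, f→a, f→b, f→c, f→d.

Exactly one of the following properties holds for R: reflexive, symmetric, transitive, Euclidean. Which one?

Reflexive: no — b is not related to itself.
Symmetric: yes — every pair in R has its reverse in R.
Transitive: no — b R a and a R c, but not b R c.
Euclidean: no — a R b and a R c, but not b R c.
Only symmetric holds.

symmetric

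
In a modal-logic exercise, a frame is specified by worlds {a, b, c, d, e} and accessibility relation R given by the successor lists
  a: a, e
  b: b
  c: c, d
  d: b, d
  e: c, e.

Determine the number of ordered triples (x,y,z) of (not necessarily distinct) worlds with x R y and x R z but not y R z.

4

Enumerating: (a,e,a), (c,d,c), (d,b,d), (e,c,e).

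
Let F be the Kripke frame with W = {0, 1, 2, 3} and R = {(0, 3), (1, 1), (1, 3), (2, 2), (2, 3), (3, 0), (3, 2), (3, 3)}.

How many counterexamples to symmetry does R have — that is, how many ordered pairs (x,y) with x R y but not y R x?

Enumerating: (1,3).

1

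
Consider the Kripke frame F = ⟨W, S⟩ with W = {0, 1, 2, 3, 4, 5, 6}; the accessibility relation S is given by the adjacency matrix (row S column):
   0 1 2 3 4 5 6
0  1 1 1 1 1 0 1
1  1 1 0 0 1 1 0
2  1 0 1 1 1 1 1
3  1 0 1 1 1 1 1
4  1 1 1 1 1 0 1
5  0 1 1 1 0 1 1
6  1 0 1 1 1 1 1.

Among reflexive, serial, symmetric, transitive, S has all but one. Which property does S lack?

transitive

Reflexive: yes — every world is S-related to itself.
Serial: yes — every world has a successor (e.g. 0 S 0).
Symmetric: yes — every pair in S has its reverse in S.
Transitive: no — 0 S 1 and 1 S 5, but not 0 S 5.
Only transitive fails.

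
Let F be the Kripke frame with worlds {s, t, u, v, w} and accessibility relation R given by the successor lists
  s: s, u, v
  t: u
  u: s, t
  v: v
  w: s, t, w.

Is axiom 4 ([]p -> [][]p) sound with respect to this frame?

Axiom 4 corresponds to the accessibility relation being transitive.
Transitive: no — s R u and u R t, but not s R t.

No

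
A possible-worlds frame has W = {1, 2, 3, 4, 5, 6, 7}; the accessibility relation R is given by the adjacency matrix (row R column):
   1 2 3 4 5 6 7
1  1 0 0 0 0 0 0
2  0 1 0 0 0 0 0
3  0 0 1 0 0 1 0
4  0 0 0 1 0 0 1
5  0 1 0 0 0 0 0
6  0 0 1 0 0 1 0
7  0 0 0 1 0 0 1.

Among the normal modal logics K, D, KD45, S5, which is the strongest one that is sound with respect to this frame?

Serial (axiom D): yes — every world has a successor (e.g. 1 R 1).
Euclidean (axiom 5): yes — any two successors of a common world are R-related.
Transitive (axiom 4): yes — every two-step R-path is closed by a direct edge.
Reflexive (axiom T): no — 5 is not related to itself.
So F validates K, D, KD45; S5 would additionally require R to be reflexive. The strongest is KD45.

KD45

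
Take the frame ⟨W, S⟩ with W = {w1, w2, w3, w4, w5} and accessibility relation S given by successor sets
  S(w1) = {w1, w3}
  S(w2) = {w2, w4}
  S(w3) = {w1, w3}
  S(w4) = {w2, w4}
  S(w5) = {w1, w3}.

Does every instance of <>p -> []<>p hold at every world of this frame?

Yes

By correspondence theory, 5 is valid on a frame iff S is Euclidean.
Euclidean: yes — any two successors of a common world are S-related.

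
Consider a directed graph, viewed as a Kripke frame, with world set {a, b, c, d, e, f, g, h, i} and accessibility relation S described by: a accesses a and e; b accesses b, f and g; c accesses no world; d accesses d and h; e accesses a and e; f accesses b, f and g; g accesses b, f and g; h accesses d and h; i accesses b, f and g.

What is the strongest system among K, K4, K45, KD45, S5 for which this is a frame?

Transitive (axiom 4): yes — every two-step S-path is closed by a direct edge.
Euclidean (axiom 5): yes — any two successors of a common world are S-related.
Serial (axiom D): no — c has no S-successor.
Reflexive (axiom T): no — c is not related to itself.
So F validates K, K4, K45; KD45 would additionally require S to be serial. The strongest is K45.

K45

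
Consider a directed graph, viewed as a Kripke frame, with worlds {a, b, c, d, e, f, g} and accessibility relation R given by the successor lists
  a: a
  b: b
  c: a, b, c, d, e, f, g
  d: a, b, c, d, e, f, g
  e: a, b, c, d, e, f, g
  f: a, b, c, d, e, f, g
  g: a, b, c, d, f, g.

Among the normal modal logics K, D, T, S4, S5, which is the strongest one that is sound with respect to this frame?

Serial (axiom D): yes — every world has a successor (e.g. a R a).
Reflexive (axiom T): yes — every world is R-related to itself.
Transitive (axiom 4): no — g R c and c R e, but not g R e.
Euclidean (axiom 5): no — c R a and c R b, but not a R b.
So F validates K, D, T; S4 would additionally require R to be transitive. The strongest is T.

T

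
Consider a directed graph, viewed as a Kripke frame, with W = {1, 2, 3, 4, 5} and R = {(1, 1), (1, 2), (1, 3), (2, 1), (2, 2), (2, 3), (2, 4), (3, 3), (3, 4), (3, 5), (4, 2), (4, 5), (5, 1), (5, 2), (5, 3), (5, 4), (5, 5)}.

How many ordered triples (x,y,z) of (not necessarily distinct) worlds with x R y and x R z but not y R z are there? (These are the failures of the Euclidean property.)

19

Enumerating: (1,3,1), (1,3,2), (2,1,4), (2,3,1), (2,3,2), (2,4,1), (2,4,3), (2,4,4), (3,4,3), (3,4,4), (4,2,5), (5,1,4), … and 7 more.
Total: 19.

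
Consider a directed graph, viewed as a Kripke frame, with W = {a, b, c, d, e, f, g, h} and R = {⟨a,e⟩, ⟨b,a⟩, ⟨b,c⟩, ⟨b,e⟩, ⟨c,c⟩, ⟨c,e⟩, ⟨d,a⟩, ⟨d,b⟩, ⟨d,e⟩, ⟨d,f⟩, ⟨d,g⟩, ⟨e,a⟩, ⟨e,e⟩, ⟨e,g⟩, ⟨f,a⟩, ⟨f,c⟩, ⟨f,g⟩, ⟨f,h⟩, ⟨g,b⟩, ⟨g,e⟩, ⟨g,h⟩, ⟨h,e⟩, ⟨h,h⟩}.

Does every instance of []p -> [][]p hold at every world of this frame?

Axiom 4 corresponds to the accessibility relation being transitive.
Transitive: no — a R e and e R g, but not a R g.

No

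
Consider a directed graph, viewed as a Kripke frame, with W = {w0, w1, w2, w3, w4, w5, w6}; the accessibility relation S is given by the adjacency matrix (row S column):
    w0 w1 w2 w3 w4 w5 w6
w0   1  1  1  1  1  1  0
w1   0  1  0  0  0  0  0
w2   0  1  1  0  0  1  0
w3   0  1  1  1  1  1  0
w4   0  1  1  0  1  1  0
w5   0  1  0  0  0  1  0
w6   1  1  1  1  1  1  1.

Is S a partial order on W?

Reflexive: yes — every world is S-related to itself.
Transitive: yes — every two-step S-path is closed by a direct edge.
Antisymmetric: yes — no distinct pair is related both ways.
So S is a partial order.

Yes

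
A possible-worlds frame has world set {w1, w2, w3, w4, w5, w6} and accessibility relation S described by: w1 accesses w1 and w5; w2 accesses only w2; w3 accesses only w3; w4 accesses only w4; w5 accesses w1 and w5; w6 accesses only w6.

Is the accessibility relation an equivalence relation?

Reflexive: yes — every world is S-related to itself.
Symmetric: yes — every pair in S has its reverse in S.
Transitive: yes — every two-step S-path is closed by a direct edge.
So S is an equivalence relation.

Yes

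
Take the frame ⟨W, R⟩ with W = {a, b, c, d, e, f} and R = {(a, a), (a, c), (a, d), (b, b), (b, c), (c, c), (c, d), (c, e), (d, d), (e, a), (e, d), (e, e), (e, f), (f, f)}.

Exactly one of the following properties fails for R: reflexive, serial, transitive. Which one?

transitive

Reflexive: yes — every world is R-related to itself.
Serial: yes — every world has a successor (e.g. a R a).
Transitive: no — a R c and c R e, but not a R e.
Only transitive fails.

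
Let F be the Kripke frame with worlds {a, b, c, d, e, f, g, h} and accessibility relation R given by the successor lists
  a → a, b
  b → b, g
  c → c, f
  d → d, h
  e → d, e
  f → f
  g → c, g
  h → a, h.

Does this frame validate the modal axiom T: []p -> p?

The schema T characterises exactly the reflexive frames.
Reflexive: yes — every world is R-related to itself.

Yes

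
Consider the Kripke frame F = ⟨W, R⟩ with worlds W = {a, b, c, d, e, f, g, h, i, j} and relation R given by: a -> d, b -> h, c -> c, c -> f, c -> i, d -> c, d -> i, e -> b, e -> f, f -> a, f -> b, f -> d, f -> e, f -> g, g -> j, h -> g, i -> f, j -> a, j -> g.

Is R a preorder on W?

Reflexive: no — a is not related to itself.
Transitive: no — a R d and d R c, but not a R c.
So R is not a preorder.

No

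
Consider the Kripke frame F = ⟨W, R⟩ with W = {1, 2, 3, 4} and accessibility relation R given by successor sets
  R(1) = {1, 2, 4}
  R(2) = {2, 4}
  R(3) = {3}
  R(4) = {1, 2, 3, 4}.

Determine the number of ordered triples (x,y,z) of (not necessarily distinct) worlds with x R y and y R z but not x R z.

3

Enumerating: (1,4,3), (2,4,1), (2,4,3).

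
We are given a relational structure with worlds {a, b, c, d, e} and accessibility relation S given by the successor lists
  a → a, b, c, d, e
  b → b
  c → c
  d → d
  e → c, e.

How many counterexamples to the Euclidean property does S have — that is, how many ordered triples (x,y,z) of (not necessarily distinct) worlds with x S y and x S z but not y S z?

Enumerating: (a,b,a), (a,b,c), (a,b,d), (a,b,e), (a,c,a), (a,c,b), (a,c,d), (a,c,e), (a,d,a), (a,d,b), (a,d,c), (a,d,e), (a,e,a), (a,e,b), (a,e,d), (e,c,e).

16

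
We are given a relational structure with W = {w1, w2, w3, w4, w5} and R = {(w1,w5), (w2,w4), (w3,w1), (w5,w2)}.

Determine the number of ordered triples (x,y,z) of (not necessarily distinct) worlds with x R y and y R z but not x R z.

Enumerating: (w1,w5,w2), (w3,w1,w5), (w5,w2,w4).

3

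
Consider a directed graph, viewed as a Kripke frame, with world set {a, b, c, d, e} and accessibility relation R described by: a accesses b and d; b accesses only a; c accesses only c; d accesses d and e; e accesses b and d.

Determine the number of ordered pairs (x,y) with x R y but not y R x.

Enumerating: (a,d), (e,b).

2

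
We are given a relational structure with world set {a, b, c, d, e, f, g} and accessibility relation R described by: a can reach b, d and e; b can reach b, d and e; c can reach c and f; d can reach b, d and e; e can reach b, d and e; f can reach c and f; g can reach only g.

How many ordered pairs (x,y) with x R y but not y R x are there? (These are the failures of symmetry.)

Enumerating: (a,b), (a,d), (a,e).

3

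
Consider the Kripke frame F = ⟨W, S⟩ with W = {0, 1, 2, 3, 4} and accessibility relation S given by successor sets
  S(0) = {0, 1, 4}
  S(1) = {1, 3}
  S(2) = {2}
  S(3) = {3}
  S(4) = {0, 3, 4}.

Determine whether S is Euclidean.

No

Euclidean: no — 0 S 1 and 0 S 4, but not 1 S 4.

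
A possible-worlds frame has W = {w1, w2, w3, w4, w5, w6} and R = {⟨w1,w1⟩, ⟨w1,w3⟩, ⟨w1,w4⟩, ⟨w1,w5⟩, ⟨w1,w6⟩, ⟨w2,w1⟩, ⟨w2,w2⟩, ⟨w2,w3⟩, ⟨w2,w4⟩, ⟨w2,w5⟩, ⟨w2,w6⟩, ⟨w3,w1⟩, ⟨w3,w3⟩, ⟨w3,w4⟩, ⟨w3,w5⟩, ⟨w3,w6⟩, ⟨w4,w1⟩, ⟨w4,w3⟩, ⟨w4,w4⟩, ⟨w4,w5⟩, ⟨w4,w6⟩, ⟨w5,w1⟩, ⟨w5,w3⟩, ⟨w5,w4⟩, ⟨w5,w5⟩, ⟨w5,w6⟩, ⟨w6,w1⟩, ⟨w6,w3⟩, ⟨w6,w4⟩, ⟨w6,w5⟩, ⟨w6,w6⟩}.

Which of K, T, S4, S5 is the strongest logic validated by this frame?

Reflexive (axiom T): yes — every world is R-related to itself.
Transitive (axiom 4): yes — every two-step R-path is closed by a direct edge.
Euclidean (axiom 5): no — w2 R w1 and w2 R w2, but not w1 R w2.
So F validates K, T, S4; S5 would additionally require R to be Euclidean. The strongest is S4.

S4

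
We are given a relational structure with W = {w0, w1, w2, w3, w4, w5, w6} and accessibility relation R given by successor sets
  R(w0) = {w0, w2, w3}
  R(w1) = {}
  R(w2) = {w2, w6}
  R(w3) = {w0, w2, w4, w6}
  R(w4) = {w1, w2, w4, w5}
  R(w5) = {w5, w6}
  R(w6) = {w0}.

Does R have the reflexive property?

No

Reflexive: no — w1 is not related to itself.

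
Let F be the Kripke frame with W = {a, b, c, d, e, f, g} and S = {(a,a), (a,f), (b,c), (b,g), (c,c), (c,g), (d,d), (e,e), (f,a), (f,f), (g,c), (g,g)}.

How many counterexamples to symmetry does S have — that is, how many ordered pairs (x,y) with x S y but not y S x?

2

Enumerating: (b,c), (b,g).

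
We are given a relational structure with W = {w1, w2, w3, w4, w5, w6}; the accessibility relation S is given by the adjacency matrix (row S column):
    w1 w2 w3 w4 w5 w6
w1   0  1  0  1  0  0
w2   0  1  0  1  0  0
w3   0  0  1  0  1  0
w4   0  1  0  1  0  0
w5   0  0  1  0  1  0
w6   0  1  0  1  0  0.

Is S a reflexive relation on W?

Reflexive: no — w1 is not related to itself.

No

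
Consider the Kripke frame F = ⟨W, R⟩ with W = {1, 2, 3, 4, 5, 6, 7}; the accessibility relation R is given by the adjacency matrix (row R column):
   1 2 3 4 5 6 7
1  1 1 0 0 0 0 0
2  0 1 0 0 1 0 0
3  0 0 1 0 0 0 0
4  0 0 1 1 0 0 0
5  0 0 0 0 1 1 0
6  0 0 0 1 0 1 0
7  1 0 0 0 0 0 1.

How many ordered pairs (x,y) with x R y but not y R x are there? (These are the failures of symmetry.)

6

Enumerating: (1,2), (2,5), (4,3), (5,6), (6,4), (7,1).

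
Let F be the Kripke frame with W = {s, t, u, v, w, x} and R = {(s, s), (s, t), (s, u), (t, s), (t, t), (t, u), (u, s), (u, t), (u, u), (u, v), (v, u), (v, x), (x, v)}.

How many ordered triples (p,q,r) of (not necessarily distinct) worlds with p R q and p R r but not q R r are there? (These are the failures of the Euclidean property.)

9

Enumerating: (u,s,v), (u,t,v), (u,v,s), (u,v,t), (u,v,v), (v,u,x), (v,x,u), (v,x,x), (x,v,v).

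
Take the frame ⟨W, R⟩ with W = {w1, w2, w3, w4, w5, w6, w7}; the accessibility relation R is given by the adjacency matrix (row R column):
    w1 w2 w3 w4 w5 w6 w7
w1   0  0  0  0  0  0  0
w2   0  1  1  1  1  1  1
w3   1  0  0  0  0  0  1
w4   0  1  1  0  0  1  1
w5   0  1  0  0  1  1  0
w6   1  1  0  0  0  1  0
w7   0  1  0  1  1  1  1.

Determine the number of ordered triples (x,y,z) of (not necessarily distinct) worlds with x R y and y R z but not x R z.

23

Enumerating: (w2,w3,w1), (w2,w6,w1), (w3,w7,w2), (w3,w7,w4), (w3,w7,w5), (w3,w7,w6), (w4,w2,w4), (w4,w2,w5), (w4,w3,w1), (w4,w6,w1), (w4,w7,w4), (w4,w7,w5), … and 11 more.
Total: 23.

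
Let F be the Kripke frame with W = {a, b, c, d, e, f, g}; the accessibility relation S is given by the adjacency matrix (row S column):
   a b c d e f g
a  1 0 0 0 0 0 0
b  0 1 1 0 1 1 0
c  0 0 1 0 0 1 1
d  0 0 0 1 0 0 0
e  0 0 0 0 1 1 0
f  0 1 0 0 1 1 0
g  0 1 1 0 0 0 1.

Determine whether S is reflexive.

Yes

Reflexive: yes — every world is S-related to itself.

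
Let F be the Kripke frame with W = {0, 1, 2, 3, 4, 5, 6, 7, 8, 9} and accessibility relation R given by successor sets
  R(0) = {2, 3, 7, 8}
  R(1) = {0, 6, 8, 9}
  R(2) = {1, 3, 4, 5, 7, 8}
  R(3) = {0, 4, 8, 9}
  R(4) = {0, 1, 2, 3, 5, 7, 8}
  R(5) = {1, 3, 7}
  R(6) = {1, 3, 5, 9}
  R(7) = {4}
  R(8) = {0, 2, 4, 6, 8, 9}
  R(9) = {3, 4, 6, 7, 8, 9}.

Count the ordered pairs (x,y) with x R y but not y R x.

Enumerating: (0,2), (0,7), (1,0), (1,8), (1,9), (2,1), (2,3), (2,5), (2,7), (3,8), (4,0), (4,1), … and 9 more.
Total: 21.

21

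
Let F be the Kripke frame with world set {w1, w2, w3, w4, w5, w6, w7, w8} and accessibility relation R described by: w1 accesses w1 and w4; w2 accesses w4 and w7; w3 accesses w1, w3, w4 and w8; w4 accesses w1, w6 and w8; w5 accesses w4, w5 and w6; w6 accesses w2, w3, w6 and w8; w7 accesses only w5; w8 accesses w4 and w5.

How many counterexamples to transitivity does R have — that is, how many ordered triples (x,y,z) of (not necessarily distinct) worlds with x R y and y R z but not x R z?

30

Enumerating: (w1,w4,w6), (w1,w4,w8), (w2,w4,w1), (w2,w4,w6), (w2,w4,w8), (w2,w7,w5), (w3,w4,w6), (w3,w8,w5), (w4,w1,w4), (w4,w6,w2), (w4,w6,w3), (w4,w8,w4), … and 18 more.
Total: 30.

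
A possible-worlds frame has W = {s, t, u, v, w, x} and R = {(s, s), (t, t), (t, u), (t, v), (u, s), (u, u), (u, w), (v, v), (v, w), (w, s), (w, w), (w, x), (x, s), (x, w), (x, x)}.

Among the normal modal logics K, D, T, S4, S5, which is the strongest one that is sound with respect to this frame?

T

Serial (axiom D): yes — every world has a successor (e.g. s R s).
Reflexive (axiom T): yes — every world is R-related to itself.
Transitive (axiom 4): no — t R u and u R s, but not t R s.
Euclidean (axiom 5): no — t R u and t R v, but not u R v.
So F validates K, D, T; S4 would additionally require R to be transitive. The strongest is T.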